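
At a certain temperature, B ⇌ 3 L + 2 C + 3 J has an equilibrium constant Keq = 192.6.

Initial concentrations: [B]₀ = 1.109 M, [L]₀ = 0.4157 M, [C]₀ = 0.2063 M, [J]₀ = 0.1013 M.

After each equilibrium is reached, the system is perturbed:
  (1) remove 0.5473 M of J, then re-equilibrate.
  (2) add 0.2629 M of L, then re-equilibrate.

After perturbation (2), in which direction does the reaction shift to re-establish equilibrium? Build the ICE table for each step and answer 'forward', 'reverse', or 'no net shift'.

Direction: reverse

Q₀ = 2.8657e-06 vs Keq = 192.6 ⇒ Q<K, forward
Step 1:
                  B         L         C         J
  init        1.109    0.4157    0.2063    0.1013
  Δ         -0.5702     1.711      1.14     1.711
  eq         0.5388     2.126     1.347     1.812
  solve Keq expr → x = 0.5702; check Q = 192.6
Then remove 0.5473 M of J.
Step 2:
                  B         L         C         J
  init       0.5388     2.126     1.347     1.265
  Δ        -0.06989    0.2097    0.1398    0.2097
  eq         0.4689     2.336     1.487     1.474
  solve Keq expr → x = 0.06989; check Q = 192.6
Then add 0.2629 M of L.
Step 3:
                  B         L         C         J
  init       0.4689     2.599     1.487     1.474
  Δ         0.02196  -0.06588  -0.04392  -0.06588
  eq         0.4908     2.533     1.443     1.409
  solve Keq expr → x = -0.02196; check Q = 192.6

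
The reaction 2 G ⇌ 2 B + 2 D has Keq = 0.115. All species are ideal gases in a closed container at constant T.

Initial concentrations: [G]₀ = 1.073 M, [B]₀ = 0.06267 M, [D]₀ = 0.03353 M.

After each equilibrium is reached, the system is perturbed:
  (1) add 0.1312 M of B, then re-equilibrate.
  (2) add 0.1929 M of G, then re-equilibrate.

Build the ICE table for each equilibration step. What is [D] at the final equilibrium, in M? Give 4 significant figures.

[D]_eq = 0.4595 M

Q₀ = 3.8352e-06 vs Keq = 0.115 ⇒ Q<K, forward
Step 1:
                  G         B         D
  Initial     1.073   0.06267   0.03353
  Change     -0.422     0.422     0.422
  Equil       0.651    0.4847    0.4555
  solve Keq expr → x = 0.211; check Q = 0.115
Then add 0.1312 M of B.
Step 2:
                  G         B         D
  Initial     0.651    0.6159    0.4555
  Change    0.04373  -0.04373  -0.04373
  Equil      0.6947    0.5721    0.4118
  solve Keq expr → x = -0.02186; check Q = 0.115
Then add 0.1929 M of G.
Step 3:
                  G         B         D
  Initial    0.8876    0.5721    0.4118
  Change   -0.04772   0.04772   0.04772
  Equil      0.8399    0.6199    0.4595
  solve Keq expr → x = 0.02386; check Q = 0.115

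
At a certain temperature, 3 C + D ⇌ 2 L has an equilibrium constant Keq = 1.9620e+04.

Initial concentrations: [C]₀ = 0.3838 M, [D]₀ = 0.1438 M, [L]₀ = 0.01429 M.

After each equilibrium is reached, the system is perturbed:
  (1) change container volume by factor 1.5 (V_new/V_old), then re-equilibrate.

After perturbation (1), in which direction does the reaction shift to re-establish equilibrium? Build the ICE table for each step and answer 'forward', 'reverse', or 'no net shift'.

Direction: reverse

Q₀ = 0.02512 vs Keq = 1.9620e+04 ⇒ Q<K, forward
Step 1:
                  C         D         L
  init       0.3838    0.1438   0.01429
  Δ         -0.3383   -0.1128    0.2255
  eq        0.04553   0.03104    0.2398
  solve Keq expr → x = 0.1128; check Q = 1.9620e+04
Then change container volume by factor 1.5 (V_new/V_old).
Step 2:
                  C         D         L
  init      0.03036    0.0207    0.1599
  Δ        0.007217  0.002406 -0.004811
  eq        0.03757    0.0231    0.1551
  solve Keq expr → x = -0.002406; check Q = 1.9620e+04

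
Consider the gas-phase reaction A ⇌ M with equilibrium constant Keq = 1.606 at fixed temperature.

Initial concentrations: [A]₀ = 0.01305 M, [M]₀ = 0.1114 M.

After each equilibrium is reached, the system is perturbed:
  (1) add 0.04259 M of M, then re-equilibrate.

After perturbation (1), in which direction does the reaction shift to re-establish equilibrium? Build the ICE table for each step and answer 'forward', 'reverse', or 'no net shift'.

Direction: reverse

Q₀ = 8.536 vs Keq = 1.606 ⇒ Q>K, reverse
Step 1:
                    A           M
  I           0.01305      0.1114
  C           0.03471    -0.03471
  E           0.04776     0.07669
  solve Keq expr → x = -0.03471; check Q = 1.606
Then add 0.04259 M of M.
Step 2:
                    A           M
  I           0.04776      0.1193
  C           0.01634    -0.01634
  E            0.0641      0.1029
  solve Keq expr → x = -0.01634; check Q = 1.606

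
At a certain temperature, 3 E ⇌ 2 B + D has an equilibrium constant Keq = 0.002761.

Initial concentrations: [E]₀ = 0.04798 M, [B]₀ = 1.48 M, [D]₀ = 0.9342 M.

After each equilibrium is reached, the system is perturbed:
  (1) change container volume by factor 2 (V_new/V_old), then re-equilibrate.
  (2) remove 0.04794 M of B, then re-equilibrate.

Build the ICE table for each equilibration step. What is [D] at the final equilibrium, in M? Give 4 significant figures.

Q₀ = 1.8526e+04 vs Keq = 0.002761 ⇒ Q>K, reverse
Step 1:
                    E           B           D
  I           0.04798        1.48      0.9342
  C             1.853      -1.235     -0.6176
  E             1.901      0.2447      0.3166
  solve Keq expr → x = -0.6176; check Q = 0.002761
Then change container volume by factor 2 (V_new/V_old).
Step 2:
                    E           B           D
  I            0.9504      0.1224      0.1583
  C                 0           0           0
  E            0.9504      0.1224      0.1583
  solve Keq expr → x = 0; check Q = 0.002761
Then remove 0.04794 M of B.
Step 3:
                    E           B           D
  I            0.9504     0.07443      0.1583
  C          -0.04954     0.03303     0.01651
  E            0.9009      0.1075      0.1748
  solve Keq expr → x = 0.01651; check Q = 0.002761

[D]_eq = 0.1748 M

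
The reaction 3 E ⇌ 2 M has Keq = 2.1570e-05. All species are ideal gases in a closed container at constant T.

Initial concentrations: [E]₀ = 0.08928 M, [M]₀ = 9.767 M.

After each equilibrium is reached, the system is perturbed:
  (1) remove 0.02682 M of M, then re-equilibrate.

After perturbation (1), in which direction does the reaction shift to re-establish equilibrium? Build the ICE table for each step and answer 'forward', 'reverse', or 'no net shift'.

Q₀ = 1.3405e+05 vs Keq = 2.1570e-05 ⇒ Q>K, reverse
Step 1:
                   E          M
  I          0.08928      9.767
  C            14.27     -9.514
  E            14.36     0.2527
  solve Keq expr → x = -4.757; check Q = 2.1570e-05
Then remove 0.02682 M of M.
Step 2:
                   E          M
  I            14.36     0.2259
  C          -0.0387     0.0258
  E            14.32     0.2517
  solve Keq expr → x = 0.0129; check Q = 2.1570e-05

Direction: forward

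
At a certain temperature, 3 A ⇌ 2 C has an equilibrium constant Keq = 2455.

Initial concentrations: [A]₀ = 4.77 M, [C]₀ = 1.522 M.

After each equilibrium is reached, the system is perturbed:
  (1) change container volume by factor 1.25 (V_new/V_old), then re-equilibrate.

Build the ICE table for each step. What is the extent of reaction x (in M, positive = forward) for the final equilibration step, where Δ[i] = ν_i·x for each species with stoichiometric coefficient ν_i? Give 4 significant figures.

Q₀ = 0.02134 vs Keq = 2455 ⇒ Q<K, forward
Step 1:
                  A         C
  Initial      4.77     1.522
  Change     -4.566     3.044
  Equil       0.204     4.566
  solve Keq expr → x = 1.522; check Q = 2455
Then change container volume by factor 1.25 (V_new/V_old).
Step 2:
                  A         C
  Initial    0.1632     3.653
  Change    0.01234 -0.008226
  Equil      0.1756     3.645
  solve Keq expr → x = -0.004113; check Q = 2455

x = -0.004113 M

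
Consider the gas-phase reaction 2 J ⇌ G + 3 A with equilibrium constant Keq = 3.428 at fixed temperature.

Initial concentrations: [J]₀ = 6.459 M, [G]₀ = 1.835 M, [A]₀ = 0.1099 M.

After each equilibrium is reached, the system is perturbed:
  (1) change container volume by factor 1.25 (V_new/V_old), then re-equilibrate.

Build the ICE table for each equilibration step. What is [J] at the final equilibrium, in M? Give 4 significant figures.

Q₀ = 5.8385e-05 vs Keq = 3.428 ⇒ Q<K, forward
Step 1:
                   J          G          A
  I            6.459      1.835     0.1099
  C           -1.894     0.9468      2.841
  E            4.565      2.782       2.95
  solve Keq expr → x = 0.9468; check Q = 3.428
Then change container volume by factor 1.25 (V_new/V_old).
Step 2:
                   J          G          A
  I            3.652      2.225       2.36
  C          -0.1723    0.08614     0.2584
  E             3.48      2.312      2.619
  solve Keq expr → x = 0.08614; check Q = 3.428

[J]_eq = 3.48 M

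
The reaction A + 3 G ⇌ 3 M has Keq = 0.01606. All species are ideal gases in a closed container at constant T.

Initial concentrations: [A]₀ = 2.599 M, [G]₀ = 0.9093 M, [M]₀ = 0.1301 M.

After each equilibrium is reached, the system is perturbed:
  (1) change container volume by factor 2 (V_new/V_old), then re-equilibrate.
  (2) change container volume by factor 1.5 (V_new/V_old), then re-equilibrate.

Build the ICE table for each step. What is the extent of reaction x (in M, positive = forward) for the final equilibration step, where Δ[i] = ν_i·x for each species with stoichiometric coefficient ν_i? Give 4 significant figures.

Q₀ = 0.001127 vs Keq = 0.01606 ⇒ Q<K, forward
Step 1:
                    A           G           M
  init          2.599      0.9093      0.1301
  Δ          -0.04547     -0.1364      0.1364
  eq            2.554      0.7729      0.2665
  solve Keq expr → x = 0.04547; check Q = 0.01606
Then change container volume by factor 2 (V_new/V_old).
Step 2:
                    A           G           M
  init          1.277      0.3864      0.1333
  Δ           0.00714     0.02142    -0.02142
  eq            1.284      0.4079      0.1118
  solve Keq expr → x = -0.00714; check Q = 0.01606
Then change container volume by factor 1.5 (V_new/V_old).
Step 3:
                    A           G           M
  init         0.8559      0.2719     0.07456
  Δ          0.002517    0.007551   -0.007551
  eq           0.8585      0.2795     0.06701
  solve Keq expr → x = -0.002517; check Q = 0.01606

x = -0.002517 M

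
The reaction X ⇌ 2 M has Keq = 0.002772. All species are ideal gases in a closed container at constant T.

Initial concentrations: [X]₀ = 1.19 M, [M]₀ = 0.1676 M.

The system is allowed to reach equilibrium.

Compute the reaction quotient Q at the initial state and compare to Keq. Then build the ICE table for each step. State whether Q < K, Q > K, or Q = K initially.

Q₀ = 0.0236; Q > K (proceeds reverse)

Q₀ = 0.0236 vs Keq = 0.002772 ⇒ Q>K, reverse
Step 1:
                  X         M
  I            1.19    0.1676
  C         0.05443   -0.1089
  E           1.244   0.05873
  solve Keq expr → x = -0.05443; check Q = 0.002772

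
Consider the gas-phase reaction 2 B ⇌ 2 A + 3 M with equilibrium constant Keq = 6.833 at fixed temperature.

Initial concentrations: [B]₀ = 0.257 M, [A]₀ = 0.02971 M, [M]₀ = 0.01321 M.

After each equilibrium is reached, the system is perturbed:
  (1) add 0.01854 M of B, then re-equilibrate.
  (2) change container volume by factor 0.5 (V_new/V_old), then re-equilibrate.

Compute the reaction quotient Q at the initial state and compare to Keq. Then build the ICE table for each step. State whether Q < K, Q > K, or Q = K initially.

Q₀ = 3.0807e-08; Q < K (proceeds forward)

Q₀ = 3.0807e-08 vs Keq = 6.833 ⇒ Q<K, forward
Step 1:
                   B          A          M
  init         0.257    0.02971    0.01321
  Δ          -0.2347     0.2347      0.352
  eq         0.02232     0.2644     0.3652
  solve Keq expr → x = 0.1173; check Q = 6.833
Then add 0.01854 M of B.
Step 2:
                   B          A          M
  init       0.04086     0.2644     0.3652
  Δ         -0.01505    0.01505    0.02257
  eq         0.02582     0.2794     0.3878
  solve Keq expr → x = 0.007524; check Q = 6.833
Then change container volume by factor 0.5 (V_new/V_old).
Step 3:
                   B          A          M
  init       0.05163     0.5589     0.7756
  Δ          0.05791   -0.05791   -0.08686
  eq          0.1095      0.501     0.6887
  solve Keq expr → x = -0.02895; check Q = 6.833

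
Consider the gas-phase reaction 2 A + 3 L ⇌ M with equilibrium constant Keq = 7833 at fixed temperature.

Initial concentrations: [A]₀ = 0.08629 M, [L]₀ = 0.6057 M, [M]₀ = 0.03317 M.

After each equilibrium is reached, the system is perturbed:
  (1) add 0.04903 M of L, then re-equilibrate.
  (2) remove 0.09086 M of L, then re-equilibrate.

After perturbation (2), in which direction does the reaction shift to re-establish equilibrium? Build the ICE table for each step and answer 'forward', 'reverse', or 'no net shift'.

Q₀ = 20.05 vs Keq = 7833 ⇒ Q<K, forward
Step 1:
                    A           L           M
  I           0.08629      0.6057     0.03317
  C          -0.07744     -0.1162     0.03872
  E          0.008845      0.4895     0.07189
  solve Keq expr → x = 0.03872; check Q = 7833
Then add 0.04903 M of L.
Step 2:
                    A           L           M
  I          0.008845      0.5386     0.07189
  C         -0.001114   -0.001672  5.5717e-04
  E          0.007731      0.5369     0.07245
  solve Keq expr → x = 5.5717e-04; check Q = 7833
Then remove 0.09086 M of L.
Step 3:
                    A           L           M
  I          0.007731       0.446     0.07245
  C          0.002282    0.003424   -0.001141
  E           0.01001      0.4495     0.07131
  solve Keq expr → x = -0.001141; check Q = 7833

Direction: reverse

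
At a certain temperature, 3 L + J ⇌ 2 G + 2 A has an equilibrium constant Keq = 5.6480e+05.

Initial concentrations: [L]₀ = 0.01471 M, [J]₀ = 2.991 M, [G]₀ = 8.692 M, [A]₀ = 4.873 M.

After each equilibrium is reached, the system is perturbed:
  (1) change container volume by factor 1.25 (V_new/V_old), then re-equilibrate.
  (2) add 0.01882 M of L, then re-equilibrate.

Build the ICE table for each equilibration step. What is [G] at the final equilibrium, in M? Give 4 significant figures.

[G]_eq = 6.92 M

Q₀ = 1.8844e+08 vs Keq = 5.6480e+05 ⇒ Q>K, reverse
Step 1:
                    L           J           G           A
  Initial     0.01471       2.991       8.692       4.873
  Change      0.08575     0.02858    -0.05717    -0.05717
  Equil        0.1005        3.02       8.635       4.816
  solve Keq expr → x = -0.02858; check Q = 5.6480e+05
Then change container volume by factor 1.25 (V_new/V_old).
Step 2:
                    L           J           G           A
  Initial     0.08037       2.416       6.908       3.853
  Change            0           0           0           0
  Equil       0.08037       2.416       6.908       3.853
  solve Keq expr → x = 0; check Q = 5.6480e+05
Then add 0.01882 M of L.
Step 3:
                    L           J           G           A
  Initial     0.09919       2.416       6.908       3.853
  Change     -0.01848   -0.006161     0.01232     0.01232
  Equil       0.08071        2.41        6.92       3.865
  solve Keq expr → x = 0.006161; check Q = 5.6480e+05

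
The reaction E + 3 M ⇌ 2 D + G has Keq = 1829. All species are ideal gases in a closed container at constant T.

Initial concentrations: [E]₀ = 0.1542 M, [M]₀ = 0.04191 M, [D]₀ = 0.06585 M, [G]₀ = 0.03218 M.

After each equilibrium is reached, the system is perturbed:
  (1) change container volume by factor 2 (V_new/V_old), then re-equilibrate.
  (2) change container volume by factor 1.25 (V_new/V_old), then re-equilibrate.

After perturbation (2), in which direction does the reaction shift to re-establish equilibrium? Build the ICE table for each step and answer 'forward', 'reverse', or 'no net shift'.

Direction: reverse

Q₀ = 12.29 vs Keq = 1829 ⇒ Q<K, forward
Step 1:
                    E           M           D           G
  Initial      0.1542     0.04191     0.06585     0.03218
  Change     -0.01041    -0.03123     0.02082     0.01041
  Equil        0.1438     0.01068     0.08667     0.04259
  solve Keq expr → x = 0.01041; check Q = 1829
Then change container volume by factor 2 (V_new/V_old).
Step 2:
                    E           M           D           G
  Initial     0.07189    0.005338     0.04334      0.0213
  Change   4.1506e-04    0.001245 -8.3011e-04 -4.1506e-04
  Equil       0.07231    0.006583     0.04251     0.02088
  solve Keq expr → x = -4.1506e-04; check Q = 1829
Then change container volume by factor 1.25 (V_new/V_old).
Step 3:
                    E           M           D           G
  Initial     0.05785    0.005266     0.03401      0.0167
  Change   1.2074e-04  3.6221e-04 -2.4147e-04 -1.2074e-04
  Equil       0.05797    0.005629     0.03376     0.01658
  solve Keq expr → x = -1.2074e-04; check Q = 1829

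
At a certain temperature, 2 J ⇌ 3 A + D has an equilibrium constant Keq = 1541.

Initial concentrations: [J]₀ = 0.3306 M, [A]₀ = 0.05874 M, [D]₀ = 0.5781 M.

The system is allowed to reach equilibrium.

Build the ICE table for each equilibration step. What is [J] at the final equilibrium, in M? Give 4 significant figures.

Q₀ = 0.001072 vs Keq = 1541 ⇒ Q<K, forward
Step 1:
                    J           A           D
  I            0.3306     0.05874      0.5781
  C           -0.3219      0.4828      0.1609
  E          0.008727      0.5415       0.739
  solve Keq expr → x = 0.1609; check Q = 1541

[J]_eq = 0.008727 M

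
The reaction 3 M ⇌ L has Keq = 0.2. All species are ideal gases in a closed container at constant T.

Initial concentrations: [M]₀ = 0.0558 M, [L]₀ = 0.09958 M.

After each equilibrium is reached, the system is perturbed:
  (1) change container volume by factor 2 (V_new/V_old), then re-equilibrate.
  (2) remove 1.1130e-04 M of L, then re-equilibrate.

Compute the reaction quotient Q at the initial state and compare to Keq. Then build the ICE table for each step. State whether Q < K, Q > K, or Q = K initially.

Q₀ = 573.2 vs Keq = 0.2 ⇒ Q>K, reverse
Step 1:
                   M          L
  Initial     0.0558    0.09958
  Change      0.2767   -0.09223
  Equil       0.3325   0.007351
  solve Keq expr → x = -0.09223; check Q = 0.2
Then change container volume by factor 2 (V_new/V_old).
Step 2:
                   M          L
  Initial     0.1662   0.003676
  Change     0.00786   -0.00262
  Equil       0.1741   0.001055
  solve Keq expr → x = -0.00262; check Q = 0.2
Then remove 1.1130e-04 M of L.
Step 3:
                   M          L
  Initial     0.1741 9.4419e-04
  Change  -3.1665e-04 1.0555e-04
  Equil       0.1738    0.00105
  solve Keq expr → x = 1.0555e-04; check Q = 0.2

Q₀ = 573.2; Q > K (proceeds reverse)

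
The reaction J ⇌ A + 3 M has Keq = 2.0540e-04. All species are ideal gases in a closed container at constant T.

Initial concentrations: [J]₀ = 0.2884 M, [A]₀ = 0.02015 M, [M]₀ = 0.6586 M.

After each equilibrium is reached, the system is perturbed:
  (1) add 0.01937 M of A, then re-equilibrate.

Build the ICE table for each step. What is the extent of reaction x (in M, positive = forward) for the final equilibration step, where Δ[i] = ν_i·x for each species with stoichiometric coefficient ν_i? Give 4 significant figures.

Q₀ = 0.01996 vs Keq = 2.0540e-04 ⇒ Q>K, reverse
Step 1:
                  J         A         M
  Initial    0.2884   0.02015    0.6586
  Change    0.01986  -0.01986  -0.05957
  Equil      0.3083 2.9455e-04     0.599
  solve Keq expr → x = -0.01986; check Q = 2.0540e-04
Then add 0.01937 M of A.
Step 2:
                  J         A         M
  Initial    0.3083   0.01966     0.599
  Change    0.01924  -0.01924  -0.05772
  Equil      0.3275 4.2409e-04    0.5413
  solve Keq expr → x = -0.01924; check Q = 2.0540e-04

x = -0.01924 M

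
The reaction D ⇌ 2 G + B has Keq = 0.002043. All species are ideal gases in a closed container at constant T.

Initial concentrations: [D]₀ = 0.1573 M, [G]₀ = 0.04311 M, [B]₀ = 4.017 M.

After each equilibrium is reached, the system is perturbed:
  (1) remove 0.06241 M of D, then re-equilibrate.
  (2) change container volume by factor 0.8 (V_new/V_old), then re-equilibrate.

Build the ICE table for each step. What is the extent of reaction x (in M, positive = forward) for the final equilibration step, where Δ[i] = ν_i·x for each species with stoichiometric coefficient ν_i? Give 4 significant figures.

x = -9.3532e-04 M

Q₀ = 0.04746 vs Keq = 0.002043 ⇒ Q>K, reverse
Step 1:
                  D         G         B
  Initial    0.1573   0.04311     4.017
  Change    0.01684  -0.03368  -0.01684
  Equil      0.1741  0.009431         4
  solve Keq expr → x = -0.01684; check Q = 0.002043
Then remove 0.06241 M of D.
Step 2:
                  D         G         B
  Initial    0.1117  0.009431         4
  Change  9.2234e-04 -0.001845 -9.2234e-04
  Equil      0.1127  0.007586     3.999
  solve Keq expr → x = -9.2234e-04; check Q = 0.002043
Then change container volume by factor 0.8 (V_new/V_old).
Step 3:
                  D         G         B
  Initial    0.1408  0.009483     4.999
  Change  9.3532e-04 -0.001871 -9.3532e-04
  Equil      0.1418  0.007612     4.998
  solve Keq expr → x = -9.3532e-04; check Q = 0.002043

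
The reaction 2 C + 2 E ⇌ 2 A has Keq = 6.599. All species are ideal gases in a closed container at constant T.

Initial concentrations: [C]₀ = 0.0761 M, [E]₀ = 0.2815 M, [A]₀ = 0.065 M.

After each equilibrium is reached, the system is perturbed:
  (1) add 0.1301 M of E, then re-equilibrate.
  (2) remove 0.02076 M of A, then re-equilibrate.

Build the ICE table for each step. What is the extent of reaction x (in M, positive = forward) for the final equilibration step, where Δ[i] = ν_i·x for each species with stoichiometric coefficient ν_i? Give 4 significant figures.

Q₀ = 9.207 vs Keq = 6.599 ⇒ Q>K, reverse
Step 1:
                   C          E          A
  init        0.0761     0.2815      0.065
  Δ         0.005161   0.005161  -0.005161
  eq         0.08126     0.2867    0.05984
  solve Keq expr → x = -0.00258; check Q = 6.599
Then add 0.1301 M of E.
Step 2:
                   C          E          A
  init       0.08126     0.4168    0.05984
  Δ         -0.01208   -0.01208    0.01208
  eq         0.06918     0.4047    0.07192
  solve Keq expr → x = 0.00604; check Q = 6.599
Then remove 0.02076 M of A.
Step 3:
                   C          E          A
  init       0.06918     0.4047    0.05116
  Δ        -0.009467  -0.009467   0.009467
  eq         0.05971     0.3952    0.06063
  solve Keq expr → x = 0.004733; check Q = 6.599

x = 0.004733 M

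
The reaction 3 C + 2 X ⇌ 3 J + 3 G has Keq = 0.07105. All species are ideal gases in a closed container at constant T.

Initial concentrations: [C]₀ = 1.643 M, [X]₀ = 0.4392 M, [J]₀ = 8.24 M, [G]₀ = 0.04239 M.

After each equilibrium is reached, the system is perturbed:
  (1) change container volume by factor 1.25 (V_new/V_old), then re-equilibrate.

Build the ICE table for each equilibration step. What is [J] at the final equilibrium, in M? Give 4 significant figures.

[J]_eq = 6.599 M

Q₀ = 0.04981 vs Keq = 0.07105 ⇒ Q<K, forward
Step 1:
                   C          X          J          G
  I            1.643     0.4392       8.24    0.04239
  C        -0.004919  -0.003279   0.004919   0.004919
  E            1.638     0.4359      8.245    0.04731
  solve Keq expr → x = 0.00164; check Q = 0.07105
Then change container volume by factor 1.25 (V_new/V_old).
Step 2:
                   C          X          J          G
  I             1.31     0.3487      6.596    0.03785
  C        -0.002683  -0.001789   0.002683   0.002683
  E            1.308     0.3469      6.599    0.04053
  solve Keq expr → x = 8.9441e-04; check Q = 0.07105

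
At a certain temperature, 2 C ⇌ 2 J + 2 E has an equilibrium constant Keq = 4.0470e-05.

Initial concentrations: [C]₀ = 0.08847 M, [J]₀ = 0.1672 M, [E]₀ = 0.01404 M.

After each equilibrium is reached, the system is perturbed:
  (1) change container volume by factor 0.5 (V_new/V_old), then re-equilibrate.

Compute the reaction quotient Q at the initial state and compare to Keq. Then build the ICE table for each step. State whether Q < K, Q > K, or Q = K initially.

Q₀ = 7.0407e-04 vs Keq = 4.0470e-05 ⇒ Q>K, reverse
Step 1:
                  C         J         E
  init      0.08847    0.1672   0.01404
  Δ         0.01005  -0.01005  -0.01005
  eq        0.09852    0.1571  0.003988
  solve Keq expr → x = -0.005026; check Q = 4.0470e-05
Then change container volume by factor 0.5 (V_new/V_old).
Step 2:
                  C         J         E
  init        0.197    0.3143  0.007977
  Δ         0.00386  -0.00386  -0.00386
  eq         0.2009    0.3104  0.004117
  solve Keq expr → x = -0.00193; check Q = 4.0470e-05

Q₀ = 7.0407e-04; Q > K (proceeds reverse)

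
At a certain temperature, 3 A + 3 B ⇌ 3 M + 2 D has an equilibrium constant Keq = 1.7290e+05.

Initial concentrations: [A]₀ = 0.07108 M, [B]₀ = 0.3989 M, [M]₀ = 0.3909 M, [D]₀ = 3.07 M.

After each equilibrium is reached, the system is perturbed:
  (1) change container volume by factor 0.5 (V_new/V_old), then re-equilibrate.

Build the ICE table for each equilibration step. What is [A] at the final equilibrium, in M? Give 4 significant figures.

Q₀ = 2.4697e+04 vs Keq = 1.7290e+05 ⇒ Q<K, forward
Step 1:
                    A           B           M           D
  I           0.07108      0.3989      0.3909        3.07
  C          -0.02807    -0.02807     0.02807     0.01871
  E           0.04301      0.3708       0.419       3.089
  solve Keq expr → x = 0.009356; check Q = 1.7290e+05
Then change container volume by factor 0.5 (V_new/V_old).
Step 2:
                    A           B           M           D
  I           0.08602      0.7417      0.8379       6.177
  C          -0.01501    -0.01501     0.01501     0.01001
  E           0.07101      0.7267      0.8529       6.187
  solve Keq expr → x = 0.005004; check Q = 1.7290e+05

[A]_eq = 0.07101 M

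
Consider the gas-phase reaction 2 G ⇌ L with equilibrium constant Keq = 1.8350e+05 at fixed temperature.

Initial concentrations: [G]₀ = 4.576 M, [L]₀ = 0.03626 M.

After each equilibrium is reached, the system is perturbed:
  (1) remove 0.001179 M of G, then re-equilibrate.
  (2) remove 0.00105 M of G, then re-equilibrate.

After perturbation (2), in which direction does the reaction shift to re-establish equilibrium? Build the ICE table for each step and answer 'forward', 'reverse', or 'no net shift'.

Q₀ = 0.001732 vs Keq = 1.8350e+05 ⇒ Q<K, forward
Step 1:
                   G          L
  I            4.576    0.03626
  C           -4.572      2.286
  E         0.003558      2.322
  solve Keq expr → x = 2.286; check Q = 1.8350e+05
Then remove 0.001179 M of G.
Step 2:
                   G          L
  I         0.002379      2.322
  C         0.001179 -5.8927e-04
  E         0.003557      2.322
  solve Keq expr → x = -5.8927e-04; check Q = 1.8350e+05
Then remove 0.00105 M of G.
Step 3:
                   G          L
  I         0.002507      2.322
  C          0.00105 -5.2480e-04
  E         0.003557      2.321
  solve Keq expr → x = -5.2480e-04; check Q = 1.8350e+05

Direction: reverse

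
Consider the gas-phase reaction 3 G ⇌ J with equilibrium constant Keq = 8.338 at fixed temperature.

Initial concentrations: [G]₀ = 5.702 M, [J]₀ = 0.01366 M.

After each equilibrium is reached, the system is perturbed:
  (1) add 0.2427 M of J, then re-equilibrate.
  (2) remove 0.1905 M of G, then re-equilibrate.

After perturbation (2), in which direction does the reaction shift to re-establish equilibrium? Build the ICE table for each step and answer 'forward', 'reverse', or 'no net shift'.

Direction: reverse

Q₀ = 7.3683e-05 vs Keq = 8.338 ⇒ Q<K, forward
Step 1:
                    G           J
  I             5.702     0.01366
  C            -5.111       1.704
  E            0.5906       1.717
  solve Keq expr → x = 1.704; check Q = 8.338
Then add 0.2427 M of J.
Step 2:
                    G           J
  I            0.5906        1.96
  C            0.0257   -0.008567
  E            0.6163       1.952
  solve Keq expr → x = -0.008567; check Q = 8.338
Then remove 0.1905 M of G.
Step 3:
                    G           J
  I            0.4258       1.952
  C             0.184    -0.06133
  E            0.6098        1.89
  solve Keq expr → x = -0.06133; check Q = 8.338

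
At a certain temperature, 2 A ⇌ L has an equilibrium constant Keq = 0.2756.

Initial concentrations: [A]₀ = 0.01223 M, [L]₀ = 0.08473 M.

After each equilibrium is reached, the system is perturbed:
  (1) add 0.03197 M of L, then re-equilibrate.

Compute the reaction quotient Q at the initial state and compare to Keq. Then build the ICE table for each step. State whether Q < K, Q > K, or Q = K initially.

Q₀ = 566.5 vs Keq = 0.2756 ⇒ Q>K, reverse
Step 1:
                   A          L
  init       0.01223    0.08473
  Δ           0.1542    -0.0771
  eq          0.1664   0.007633
  solve Keq expr → x = -0.0771; check Q = 0.2756
Then add 0.03197 M of L.
Step 2:
                   A          L
  init        0.1664     0.0396
  Δ          0.05273   -0.02637
  eq          0.2192    0.01324
  solve Keq expr → x = -0.02637; check Q = 0.2756

Q₀ = 566.5; Q > K (proceeds reverse)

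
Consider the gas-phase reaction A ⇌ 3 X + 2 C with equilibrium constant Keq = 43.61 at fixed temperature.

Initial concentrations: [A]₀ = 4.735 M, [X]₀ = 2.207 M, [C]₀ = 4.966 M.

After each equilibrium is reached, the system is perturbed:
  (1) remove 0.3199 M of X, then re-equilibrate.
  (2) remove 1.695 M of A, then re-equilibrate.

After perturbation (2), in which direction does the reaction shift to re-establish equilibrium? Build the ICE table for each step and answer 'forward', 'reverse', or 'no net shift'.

Direction: reverse

Q₀ = 55.99 vs Keq = 43.61 ⇒ Q>K, reverse
Step 1:
                    A           X           C
  Initial       4.735       2.207       4.966
  Change      0.04769     -0.1431    -0.09538
  Equil         4.783       2.064       4.871
  solve Keq expr → x = -0.04769; check Q = 43.61
Then remove 0.3199 M of X.
Step 2:
                    A           X           C
  Initial       4.783       1.744       4.871
  Change     -0.08669      0.2601      0.1734
  Equil         4.696       2.004       5.044
  solve Keq expr → x = 0.08669; check Q = 43.61
Then remove 1.695 M of A.
Step 3:
                    A           X           C
  Initial       3.001       2.004       5.044
  Change      0.07588     -0.2276     -0.1518
  Equil         3.077       1.776       4.892
  solve Keq expr → x = -0.07588; check Q = 43.61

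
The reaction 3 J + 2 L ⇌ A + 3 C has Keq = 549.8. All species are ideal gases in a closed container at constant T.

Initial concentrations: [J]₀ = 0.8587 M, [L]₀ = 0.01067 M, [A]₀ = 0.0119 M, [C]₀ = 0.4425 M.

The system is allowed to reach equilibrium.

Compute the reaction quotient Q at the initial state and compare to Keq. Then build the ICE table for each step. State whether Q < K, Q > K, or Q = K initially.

Q₀ = 14.3 vs Keq = 549.8 ⇒ Q<K, forward
Step 1:
                   J          L          A          C
  Initial     0.8587    0.01067     0.0119     0.4425
  Change    -0.01279  -0.008529   0.004264    0.01279
  Equil       0.8459   0.002141    0.01616     0.4553
  solve Keq expr → x = 0.004264; check Q = 549.8

Q₀ = 14.3; Q < K (proceeds forward)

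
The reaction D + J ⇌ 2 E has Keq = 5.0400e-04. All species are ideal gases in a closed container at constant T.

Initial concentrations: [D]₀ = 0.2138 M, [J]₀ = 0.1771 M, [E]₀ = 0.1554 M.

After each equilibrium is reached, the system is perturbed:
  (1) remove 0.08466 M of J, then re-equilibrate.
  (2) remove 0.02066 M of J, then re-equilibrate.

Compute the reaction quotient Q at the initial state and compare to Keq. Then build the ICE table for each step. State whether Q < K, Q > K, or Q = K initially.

Q₀ = 0.6378 vs Keq = 5.0400e-04 ⇒ Q>K, reverse
Step 1:
                   D          J          E
  I           0.2138     0.1771     0.1554
  C          0.07467    0.07467    -0.1493
  E           0.2885     0.2518    0.00605
  solve Keq expr → x = -0.07467; check Q = 5.0400e-04
Then remove 0.08466 M of J.
Step 2:
                   D          J          E
  I           0.2885     0.1671    0.00605
  C       5.5409e-04 5.5409e-04  -0.001108
  E            0.289     0.1677   0.004942
  solve Keq expr → x = -5.5409e-04; check Q = 5.0400e-04
Then remove 0.02066 M of J.
Step 3:
                   D          J          E
  I            0.289      0.147   0.004942
  C       1.5540e-04 1.5540e-04 -3.1080e-04
  E           0.2892     0.1472   0.004631
  solve Keq expr → x = -1.5540e-04; check Q = 5.0400e-04

Q₀ = 0.6378; Q > K (proceeds reverse)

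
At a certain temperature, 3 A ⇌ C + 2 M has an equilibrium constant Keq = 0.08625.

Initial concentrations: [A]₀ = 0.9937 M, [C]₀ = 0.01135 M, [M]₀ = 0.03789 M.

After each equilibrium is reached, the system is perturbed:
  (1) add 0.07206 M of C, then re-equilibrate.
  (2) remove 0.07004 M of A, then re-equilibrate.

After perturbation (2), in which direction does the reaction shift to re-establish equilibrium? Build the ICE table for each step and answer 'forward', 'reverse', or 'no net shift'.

Q₀ = 1.6607e-05 vs Keq = 0.08625 ⇒ Q<K, forward
Step 1:
                  A         C         M
  init       0.9937   0.01135   0.03789
  Δ         -0.4254    0.1418    0.2836
  eq         0.5683    0.1532    0.3215
  solve Keq expr → x = 0.1418; check Q = 0.08625
Then add 0.07206 M of C.
Step 2:
                  A         C         M
  init       0.5683    0.2252    0.3215
  Δ         0.03522  -0.01174  -0.02348
  eq         0.6035    0.2135     0.298
  solve Keq expr → x = -0.01174; check Q = 0.08625
Then remove 0.07004 M of A.
Step 3:
                  A         C         M
  init       0.5335    0.2135     0.298
  Δ         0.03162  -0.01054  -0.02108
  eq         0.5651    0.2029    0.2769
  solve Keq expr → x = -0.01054; check Q = 0.08625

Direction: reverse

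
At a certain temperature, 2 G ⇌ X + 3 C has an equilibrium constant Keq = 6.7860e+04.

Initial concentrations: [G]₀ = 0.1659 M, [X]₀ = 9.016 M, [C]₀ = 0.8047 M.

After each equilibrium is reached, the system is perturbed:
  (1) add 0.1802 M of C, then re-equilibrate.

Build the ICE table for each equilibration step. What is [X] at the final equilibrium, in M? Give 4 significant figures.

Q₀ = 170.7 vs Keq = 6.7860e+04 ⇒ Q<K, forward
Step 1:
                  G         X         C
  init       0.1659     9.016    0.8047
  Δ         -0.1537   0.07685    0.2306
  eq        0.01219     9.093     1.035
  solve Keq expr → x = 0.07685; check Q = 6.7860e+04
Then add 0.1802 M of C.
Step 2:
                  G         X         C
  init      0.01219     9.093     1.215
  Δ        0.003224 -0.001612 -0.004837
  eq        0.01542     9.091     1.211
  solve Keq expr → x = -0.001612; check Q = 6.7860e+04

[X]_eq = 9.091 M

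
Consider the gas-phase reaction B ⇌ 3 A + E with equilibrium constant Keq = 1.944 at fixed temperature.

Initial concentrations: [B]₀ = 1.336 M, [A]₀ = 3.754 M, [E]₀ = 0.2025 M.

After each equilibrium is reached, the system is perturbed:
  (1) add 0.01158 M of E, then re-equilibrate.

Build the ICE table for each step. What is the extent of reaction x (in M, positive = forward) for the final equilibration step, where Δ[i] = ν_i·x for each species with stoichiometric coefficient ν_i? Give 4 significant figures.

x = -0.009234 M

Q₀ = 8.019 vs Keq = 1.944 ⇒ Q>K, reverse
Step 1:
                   B          A          E
  Initial      1.336      3.754     0.2025
  Change      0.1281    -0.3843    -0.1281
  Equil        1.464       3.37    0.07439
  solve Keq expr → x = -0.1281; check Q = 1.944
Then add 0.01158 M of E.
Step 2:
                   B          A          E
  Initial      1.464       3.37    0.08597
  Change    0.009234    -0.0277  -0.009234
  Equil        1.473      3.342    0.07674
  solve Keq expr → x = -0.009234; check Q = 1.944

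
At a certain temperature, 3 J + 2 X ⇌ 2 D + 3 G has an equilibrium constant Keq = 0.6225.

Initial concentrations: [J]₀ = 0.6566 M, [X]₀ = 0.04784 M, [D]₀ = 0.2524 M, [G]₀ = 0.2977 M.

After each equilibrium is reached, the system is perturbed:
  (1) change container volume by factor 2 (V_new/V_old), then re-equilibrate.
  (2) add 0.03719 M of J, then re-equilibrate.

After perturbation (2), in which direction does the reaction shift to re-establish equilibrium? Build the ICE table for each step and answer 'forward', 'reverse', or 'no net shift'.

Q₀ = 2.594 vs Keq = 0.6225 ⇒ Q>K, reverse
Step 1:
                    J           X           D           G
  init         0.6566     0.04784      0.2524      0.2977
  Δ           0.03272     0.02181    -0.02181    -0.03272
  eq           0.6893     0.06965      0.2306       0.265
  solve Keq expr → x = -0.01091; check Q = 0.6225
Then change container volume by factor 2 (V_new/V_old).
Step 2:
                    J           X           D           G
  init         0.3447     0.03483      0.1153      0.1325
  Δ                 0           0           0           0
  eq           0.3447     0.03483      0.1153      0.1325
  solve Keq expr → x = 0; check Q = 0.6225
Then add 0.03719 M of J.
Step 3:
                    J           X           D           G
  init         0.3819     0.03483      0.1153      0.1325
  Δ         -0.003776   -0.002518    0.002518    0.003776
  eq           0.3781     0.03231      0.1178      0.1363
  solve Keq expr → x = 0.001259; check Q = 0.6225

Direction: forward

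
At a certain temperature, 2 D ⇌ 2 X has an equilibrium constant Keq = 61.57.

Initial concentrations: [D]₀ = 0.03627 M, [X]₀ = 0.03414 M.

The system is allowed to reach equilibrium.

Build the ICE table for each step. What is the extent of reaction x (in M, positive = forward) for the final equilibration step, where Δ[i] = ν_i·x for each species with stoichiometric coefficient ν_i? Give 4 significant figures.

x = 0.01416 M

Q₀ = 0.886 vs Keq = 61.57 ⇒ Q<K, forward
Step 1:
                   D          X
  I          0.03627    0.03414
  C         -0.02831    0.02831
  E         0.007959    0.06245
  solve Keq expr → x = 0.01416; check Q = 61.57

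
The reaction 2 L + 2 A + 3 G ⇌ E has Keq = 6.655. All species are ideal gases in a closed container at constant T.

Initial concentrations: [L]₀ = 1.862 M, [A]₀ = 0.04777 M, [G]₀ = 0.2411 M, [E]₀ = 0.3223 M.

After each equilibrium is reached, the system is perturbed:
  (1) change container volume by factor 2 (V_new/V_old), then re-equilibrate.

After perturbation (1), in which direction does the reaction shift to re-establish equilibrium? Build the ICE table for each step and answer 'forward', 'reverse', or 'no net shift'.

Direction: reverse

Q₀ = 2907 vs Keq = 6.655 ⇒ Q>K, reverse
Step 1:
                    L           A           G           E
  Initial       1.862     0.04777      0.2411      0.3223
  Change       0.1893      0.1893      0.2839    -0.09463
  Equil         2.051       0.237       0.525      0.2277
  solve Keq expr → x = -0.09463; check Q = 6.655
Then change container volume by factor 2 (V_new/V_old).
Step 2:
                    L           A           G           E
  Initial       1.026      0.1185      0.2625      0.1138
  Change       0.1275      0.1275      0.1913    -0.06377
  Equil         1.153       0.246      0.4538     0.05007
  solve Keq expr → x = -0.06377; check Q = 6.655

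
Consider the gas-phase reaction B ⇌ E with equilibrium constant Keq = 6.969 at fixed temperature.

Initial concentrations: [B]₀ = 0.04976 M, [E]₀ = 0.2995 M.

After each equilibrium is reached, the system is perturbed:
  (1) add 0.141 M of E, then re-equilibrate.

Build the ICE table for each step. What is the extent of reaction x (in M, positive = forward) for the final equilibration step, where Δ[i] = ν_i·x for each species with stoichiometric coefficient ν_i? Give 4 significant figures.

Q₀ = 6.019 vs Keq = 6.969 ⇒ Q<K, forward
Step 1:
                  B         E
  init      0.04976    0.2995
  Δ       -0.005933  0.005933
  eq        0.04383    0.3054
  solve Keq expr → x = 0.005933; check Q = 6.969
Then add 0.141 M of E.
Step 2:
                  B         E
  init      0.04383    0.4464
  Δ         0.01769  -0.01769
  eq        0.06152    0.4287
  solve Keq expr → x = -0.01769; check Q = 6.969

x = -0.01769 M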